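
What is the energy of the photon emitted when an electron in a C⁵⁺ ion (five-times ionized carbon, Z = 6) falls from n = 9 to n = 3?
48.375822 eV

The energy levels are E_n = -13.6057 Z² eV / n².

Energy at n = 9: E_9 = -13.6057 × 6² / 9² = -6.046977778 eV
Energy at n = 3: E_3 = -13.6057 × 6² / 3² = -54.422800000 eV

For emission (electron falling to lower state), the photon energy is:
E_photon = E_9 - E_3 = |-6.046977778 - (-54.422800000)|
E_photon = 48.375822 eV

This energy is carried away by the emitted photon.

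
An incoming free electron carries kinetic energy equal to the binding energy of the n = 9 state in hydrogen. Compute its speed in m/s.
2.43077e+05 m/s (or 0.08% of c)

The binding energy at n = 9 for hydrogen is:
E_9 = -13.6057/9² = -0.167971605 eV
|E_9| = 0.167971605 eV

Convert to Joules:
KE = 0.167971605 eV × (1.602177 × 10⁻¹⁹ J/eV) = 2.6912024e-20 J

Using KE = ½mv²:
v = √(2·KE/m_e)
v = √(2 × 2.6912024e-20 J / 9.10938 × 10⁻³¹ kg)
v = 2.43077e+05 m/s

This is approximately 0.08% the speed of light.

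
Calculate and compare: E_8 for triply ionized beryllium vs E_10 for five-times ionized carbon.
C⁵⁺ at n = 10 (E = -4.898052 eV)

Using E_n = -13.6057 Z² / n² eV:

Be³⁺ (Z = 4) at n = 8:
E = -13.6057 × 4² / 8² = -13.6057 × 16 / 64 = -3.401425000 eV

C⁵⁺ (Z = 6) at n = 10:
E = -13.6057 × 6² / 10² = -13.6057 × 36 / 100 = -4.898052000 eV

Since -4.898052000 eV < -3.401425000 eV,
C⁵⁺ at n = 10 is more tightly bound (requires more energy to ionize).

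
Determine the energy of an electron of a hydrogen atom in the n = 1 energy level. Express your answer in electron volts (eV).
-13.60570 eV

The energy levels of a hydrogen-like atom are given by:
E_n = -13.6057 eV / n²

For n = 1:
E_1 = -13.6057 eV / 1²
E_1 = -13.6057 eV / 1
E_1 = -13.60570 eV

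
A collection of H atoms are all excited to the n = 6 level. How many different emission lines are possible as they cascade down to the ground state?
15

The electron can occupy levels n = 1, 2, ..., 6 during de-excitation — that is m = 6 - 1 + 1 = 6 distinct levels.

The number of distinct spectral lines equals the number of ways to choose 2 of these m levels (each pair gives one possible emission transition):

Number of lines = m(m-1)/2 = 6×5/2 = 15

These correspond to all possible transitions between the 6 levels:
6 → 5, 6 → 4, 6 → 3, 6 → 2, 6 → 1, 5 → 4, 5 → 3, 5 → 2...

Each transition produces a photon with a unique energy (and thus wavelength). This count does not depend on Z.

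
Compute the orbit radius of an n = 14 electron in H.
10.371873 nm (or 103.718733 Å)

The Bohr radius formula is:
r_n = n² a₀ / Z

where a₀ = 0.052917721 nm is the Bohr radius.

For H (Z = 1) at n = 14:
r_14 = 14² × 0.052917721 nm / 1
r_14 = 196 × 0.052917721 nm / 1
r_14 = 10.3718733 nm / 1
r_14 = 10.371873 nm

The electron orbits at approximately 10.371873 nm from the nucleus.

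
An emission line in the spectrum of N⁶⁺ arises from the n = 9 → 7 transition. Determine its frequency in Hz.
1.30e+15 Hz

First, find the transition energy:
E_9 = -13.6057 × 7² / 9² = -8.23061 eV
E_7 = -13.6057 × 7² / 7² = -13.60570 eV
|ΔE| = |E_7 - E_9| = 5.37509 eV

Convert to Joules: E = 5.37509 eV × (1.602177 × 10⁻¹⁹ J/eV) = 8.6118e-19 J

Using E = hf:
f = E/h = 8.6118e-19 J / (6.62607 × 10⁻³⁴ J·s)
f = 1.30e+15 Hz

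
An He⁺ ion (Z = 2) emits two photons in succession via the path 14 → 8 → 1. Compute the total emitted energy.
54.145133 eV

The energy levels of He⁺ are E_n = -13.6057 × 2² / n² eV.

First transition (14 → 8):
ΔE₁ = |E_8 - E_14|
ΔE₁ = |-0.850356250000 - (-0.277667346939)| = 0.572688903 eV

Second transition (8 → 1):
ΔE₂ = |E_1 - E_8|
ΔE₂ = |-54.422800000000 - (-0.850356250000)| = 53.572443750 eV

Total energy released:
E_total = ΔE₁ + ΔE₂ = 0.572688903 + 53.572443750 = 54.145133 eV

Note: This equals the direct transition 14 → 1: 54.145133 eV ✓
Energy is conserved regardless of the path taken.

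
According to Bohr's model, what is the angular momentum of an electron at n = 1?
1.0546e-34 J·s (or 1ℏ)

In the Bohr model, angular momentum is quantized:
L = nℏ

where ℏ = h/(2π) = 1.054572e-34 J·s

For n = 1:
L = 1 × 1.054572e-34 J·s
L = 1.0546e-34 J·s

This can also be written as L = 1ℏ.
The angular momentum is an integer multiple of the reduced Planck constant.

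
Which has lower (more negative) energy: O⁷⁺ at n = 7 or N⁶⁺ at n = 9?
O⁷⁺ at n = 7 (E = -17.77071 eV)

Using E_n = -13.6057 Z² / n² eV:

O⁷⁺ (Z = 8) at n = 7:
E = -13.6057 × 8² / 7² = -13.6057 × 64 / 49 = -17.77071020 eV

N⁶⁺ (Z = 7) at n = 9:
E = -13.6057 × 7² / 9² = -13.6057 × 49 / 81 = -8.23060864 eV

Since -17.77071020 eV < -8.23060864 eV,
O⁷⁺ at n = 7 is more tightly bound (requires more energy to ionize).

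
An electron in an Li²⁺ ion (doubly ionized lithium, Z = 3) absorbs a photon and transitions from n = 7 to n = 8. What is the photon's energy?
0.586 eV

The energy levels of a hydrogen-like atom are E_n = -13.6057 Z² eV / n².

Energy at n = 7: E_7 = -13.6057 × 3² / 7² = -2.499006 eV
Energy at n = 8: E_8 = -13.6057 × 3² / 8² = -1.913302 eV

The excitation energy is the difference:
ΔE = E_8 - E_7
ΔE = -1.913302 - (-2.499006)
ΔE = 0.586 eV

Since this is positive, energy must be absorbed (photon absorption).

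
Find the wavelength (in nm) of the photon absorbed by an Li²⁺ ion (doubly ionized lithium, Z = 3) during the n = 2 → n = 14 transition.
41.3444 nm

First, find the transition energy using E_n = -13.6057 Z² / n² eV:
E_2 = -13.6057 × 3² / 2² = -30.612825 eV
E_14 = -13.6057 × 3² / 14² = -0.624752 eV

Photon energy: |ΔE| = |E_14 - E_2| = 29.988073 eV

Convert to wavelength using E = hc/λ with hc = 1239.84 eV·nm:
λ = hc/E = 1239.84 eV·nm / 29.988073 eV
λ = 41.3444 nm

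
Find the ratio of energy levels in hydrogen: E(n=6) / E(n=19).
10.0278

Using E_n = -13.6057 Z² / n² eV with Z = 1:

E_6 = -13.6057 / 6² = -13.6057 / 36 = -0.3779361111 eV
E_19 = -13.6057 / 19² = -13.6057 / 361 = -0.0376889197 eV

The ratio is:
E_6/E_19 = (-0.3779361111) / (-0.0376889197)
E_6/E_19 = (-13.6057/36) / (-13.6057/361)
E_6/E_19 = 361/36
E_6/E_19 = 10.0278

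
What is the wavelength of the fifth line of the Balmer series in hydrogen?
396.91 nm

The lines of a series are numbered from the longest wavelength (smallest ΔE) outward; the fifth line is the transition from n = n_f + 5 to n_f.
The Balmer series has all transitions ending at n_f = 2.

For H, the fifth line (ε-line) is the jump from n = 7 to n = 2:
E_7 = -13.6057 / 7² = -0.277667 eV
E_2 = -13.6057 / 2² = -3.401425 eV
ΔE = E_7 - E_2 = 3.123758 eV

λ = hc/E = 1239.84 eV·nm / 3.123758 eV
λ = 396.91 nm

This is the ε-line of the Balmer series in H.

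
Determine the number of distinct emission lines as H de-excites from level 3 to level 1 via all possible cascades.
3

The electron can occupy levels n = 1, 2, ..., 3 during de-excitation — that is m = 3 - 1 + 1 = 3 distinct levels.

The number of distinct spectral lines equals the number of ways to choose 2 of these m levels (each pair gives one possible emission transition):

Number of lines = m(m-1)/2 = 3×2/2 = 3

These correspond to all possible transitions between the 3 levels:
3 → 2, 3 → 1, 2 → 1

Each transition produces a photon with a unique energy (and thus wavelength). This count does not depend on Z.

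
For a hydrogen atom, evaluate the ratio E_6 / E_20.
11.1111

Using E_n = -13.6057 Z² / n² eV with Z = 1:

E_6 = -13.6057 / 6² = -13.6057 / 36 = -0.3779361111 eV
E_20 = -13.6057 / 20² = -13.6057 / 400 = -0.0340142500 eV

The ratio is:
E_6/E_20 = (-0.3779361111) / (-0.0340142500)
E_6/E_20 = (-13.6057/36) / (-13.6057/400)
E_6/E_20 = 400/36
E_6/E_20 = 11.1111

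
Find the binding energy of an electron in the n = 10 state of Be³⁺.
2.176912 eV

The ionization energy is the energy needed to remove the electron completely (n → ∞).

For a hydrogen-like ion with Z = 4, E_n = -13.6057 Z² / n² eV.

At n = 10: E_10 = -13.6057 × 4² / 10² = -2.176912000 eV
At n = ∞: E_∞ = 0 eV

Ionization energy = E_∞ - E_10 = 0 - (-2.176912000) = 2.176912000 eV
Ionization energy ≈ 2.176912 eV

This is also called the binding energy of the electron in state n = 10.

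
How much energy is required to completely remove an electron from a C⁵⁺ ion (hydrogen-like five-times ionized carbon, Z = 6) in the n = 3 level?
54.422800 eV

The ionization energy is the energy needed to remove the electron completely (n → ∞).

For a hydrogen-like ion with Z = 6, E_n = -13.6057 Z² / n² eV.

At n = 3: E_3 = -13.6057 × 6² / 3² = -54.422800000 eV
At n = ∞: E_∞ = 0 eV

Ionization energy = E_∞ - E_3 = 0 - (-54.422800000) = 54.422800000 eV
Ionization energy ≈ 54.422800 eV

This is also called the binding energy of the electron in state n = 3.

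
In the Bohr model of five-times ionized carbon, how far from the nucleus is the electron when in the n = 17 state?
2.548870 nm (or 25.488702 Å)

The Bohr radius formula is:
r_n = n² a₀ / Z

where a₀ = 0.052917721 nm is the Bohr radius.

For C⁵⁺ (Z = 6) at n = 17:
r_17 = 17² × 0.052917721 nm / 6
r_17 = 289 × 0.052917721 nm / 6
r_17 = 15.2932214 nm / 6
r_17 = 2.548870 nm

The electron orbits at approximately 2.548870 nm from the nucleus.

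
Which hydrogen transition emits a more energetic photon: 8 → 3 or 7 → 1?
7 → 1

Calculate the energy for each transition:

Transition 8 → 3:
ΔE₁ = |E_3 - E_8| = |-13.6057/3² - (-13.6057/8²)|
ΔE₁ = |-1.51174444 - (-0.21258906)| = 1.29916 eV

Transition 7 → 1:
ΔE₂ = |E_1 - E_7| = |-13.6057/1² - (-13.6057/7²)|
ΔE₂ = |-13.60570000 - (-0.27766735)| = 13.32803 eV

Since 13.32803 eV > 1.29916 eV, the transition 7 → 1 emits the more energetic photon.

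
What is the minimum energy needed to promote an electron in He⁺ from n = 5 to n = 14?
1.899245 eV

The energy levels of a hydrogen-like atom are E_n = -13.6057 Z² eV / n².

Energy at n = 5: E_5 = -13.6057 × 2² / 5² = -2.176912000 eV
Energy at n = 14: E_14 = -13.6057 × 2² / 14² = -0.277667347 eV

The excitation energy is the difference:
ΔE = E_14 - E_5
ΔE = -0.277667347 - (-2.176912000)
ΔE = 1.899245 eV

Since this is positive, energy must be absorbed (photon absorption).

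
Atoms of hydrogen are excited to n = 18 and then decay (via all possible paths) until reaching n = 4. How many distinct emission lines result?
105

The electron can occupy levels n = 4, 5, ..., 18 during de-excitation — that is m = 18 - 4 + 1 = 15 distinct levels.

The number of distinct spectral lines equals the number of ways to choose 2 of these m levels (each pair gives one possible emission transition):

Number of lines = m(m-1)/2 = 15×14/2 = 105

These correspond to all possible transitions between the 15 levels:
18 → 17, 18 → 16, 18 → 15, 18 → 14, 18 → 13, 18 → 12, 18 → 11, 18 → 10...

Each transition produces a photon with a unique energy (and thus wavelength). This count does not depend on Z.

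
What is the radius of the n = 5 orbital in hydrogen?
1.3229 nm (or 13.2294 Å)

The Bohr radius formula is:
r_n = n² a₀ / Z

where a₀ = 0.0529177 nm is the Bohr radius.

For H (Z = 1) at n = 5:
r_5 = 5² × 0.0529177 nm / 1
r_5 = 25 × 0.0529177 nm / 1
r_5 = 1.32294 nm / 1
r_5 = 1.3229 nm

The electron orbits at approximately 1.3229 nm from the nucleus.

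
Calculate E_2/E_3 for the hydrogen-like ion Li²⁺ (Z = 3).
2.250000

Using E_n = -13.6057 Z² / n² eV with Z = 3:

E_2 = -13.6057 × 3² / 2² = -122.4513 / 4 = -30.612825000000 eV
E_3 = -13.6057 × 3² / 3² = -122.4513 / 9 = -13.605700000000 eV

The ratio is:
E_2/E_3 = (-30.612825000000) / (-13.605700000000)
E_2/E_3 = (-122.4513/4) / (-122.4513/9)
E_2/E_3 = 9/4
E_2/E_3 = 2.250000
(Note: the Z² factors cancel in the ratio.)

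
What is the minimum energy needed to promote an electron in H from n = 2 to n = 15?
3.341 eV

The energy levels of a hydrogen-like atom are E_n = -13.6057 eV / n².

Energy at n = 2: E_2 = -13.6057 / 2² = -3.401425 eV
Energy at n = 15: E_15 = -13.6057 / 15² = -0.060470 eV

The excitation energy is the difference:
ΔE = E_15 - E_2
ΔE = -0.060470 - (-3.401425)
ΔE = 3.341 eV

Since this is positive, energy must be absorbed (photon absorption).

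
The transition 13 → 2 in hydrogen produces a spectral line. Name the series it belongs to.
Balmer series

The spectral series in hydrogen are named based on the final (lower) energy level:
- Lyman series: n_final = 1 (ultraviolet)
- Balmer series: n_final = 2 (visible/near-UV)
- Paschen series: n_final = 3 (infrared)
- Brackett series: n_final = 4 (infrared)
- Pfund series: n_final = 5 (far infrared)

Since this transition ends at n = 2, it belongs to the Balmer series.

For reference, this 13 → 2 line has photon energy
ΔE = 13.6057 eV × (1/2² - 1/13²) = 3.320918 eV,
corresponding to wavelength λ = hc/ΔE = 1239.84 eV·nm / 3.320918 eV = 373.34 nm in the visible/near-UV region.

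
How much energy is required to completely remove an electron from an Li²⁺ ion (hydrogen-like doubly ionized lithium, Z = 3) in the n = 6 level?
3.401 eV

The ionization energy is the energy needed to remove the electron completely (n → ∞).

For a hydrogen-like ion with Z = 3, E_n = -13.6057 Z² / n² eV.

At n = 6: E_6 = -13.6057 × 3² / 6² = -3.401425 eV
At n = ∞: E_∞ = 0 eV

Ionization energy = E_∞ - E_6 = 0 - (-3.401425) = 3.401425 eV
Ionization energy ≈ 3.401 eV

This is also called the binding energy of the electron in state n = 6.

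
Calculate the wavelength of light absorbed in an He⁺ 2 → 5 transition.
108.4839 nm

First, find the transition energy using E_n = -13.6057 Z² / n² eV:
E_2 = -13.6057 × 2² / 2² = -13.6057000 eV
E_5 = -13.6057 × 2² / 5² = -2.1769120 eV

Photon energy: |ΔE| = |E_5 - E_2| = 11.4287880 eV

Convert to wavelength using E = hc/λ with hc = 1239.84 eV·nm:
λ = hc/E = 1239.84 eV·nm / 11.4287880 eV
λ = 108.4839 nm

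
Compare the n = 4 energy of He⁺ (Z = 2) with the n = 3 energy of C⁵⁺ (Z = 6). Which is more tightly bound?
C⁵⁺ at n = 3 (E = -54.4228 eV)

Using E_n = -13.6057 Z² / n² eV:

He⁺ (Z = 2) at n = 4:
E = -13.6057 × 2² / 4² = -13.6057 × 4 / 16 = -3.4014250 eV

C⁵⁺ (Z = 6) at n = 3:
E = -13.6057 × 6² / 3² = -13.6057 × 36 / 9 = -54.4228000 eV

Since -54.4228000 eV < -3.4014250 eV,
C⁵⁺ at n = 3 is more tightly bound (requires more energy to ionize).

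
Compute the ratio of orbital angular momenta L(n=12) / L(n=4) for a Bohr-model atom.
3.00

In the Bohr model, L_n = nℏ, so the ratio is purely the ratio of quantum numbers:

L_12/L_4 = 12ℏ / 4ℏ = 12/4 = 3.00

The angular momentum scales linearly with n.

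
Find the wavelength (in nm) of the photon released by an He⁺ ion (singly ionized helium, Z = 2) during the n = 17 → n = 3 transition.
211.63 nm

First, find the transition energy using E_n = -13.6057 Z² / n² eV:
E_17 = -13.6057 × 2² / 17² = -0.188314 eV
E_3 = -13.6057 × 2² / 3² = -6.046978 eV

Photon energy: |ΔE| = |E_3 - E_17| = 5.858664 eV

Convert to wavelength using E = hc/λ with hc = 1239.84 eV·nm:
λ = hc/E = 1239.84 eV·nm / 5.858664 eV
λ = 211.63 nm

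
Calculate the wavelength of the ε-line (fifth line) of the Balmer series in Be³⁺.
24.8067 nm

The lines of a series are numbered from the longest wavelength (smallest ΔE) outward; the fifth line is the transition from n = n_f + 5 to n_f.
The Balmer series has all transitions ending at n_f = 2.

For Be³⁺ (Z = 4), the fifth line (ε-line) is the jump from n = 7 to n = 2:
E_7 = -13.6057 × 4² / 7² = -4.442678 eV
E_2 = -13.6057 × 4² / 2² = -54.422800 eV
ΔE = E_7 - E_2 = 49.980122 eV

λ = hc/E = 1239.84 eV·nm / 49.980122 eV
λ = 24.8067 nm

This is the ε-line of the Balmer series in Be³⁺.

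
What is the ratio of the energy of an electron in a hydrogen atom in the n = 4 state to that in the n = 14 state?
12.250000

Using E_n = -13.6057 Z² / n² eV with Z = 1:

E_4 = -13.6057 / 4² = -13.6057 / 16 = -0.850356250000 eV
E_14 = -13.6057 / 14² = -13.6057 / 196 = -0.069416836735 eV

The ratio is:
E_4/E_14 = (-0.850356250000) / (-0.069416836735)
E_4/E_14 = (-13.6057/16) / (-13.6057/196)
E_4/E_14 = 196/16
E_4/E_14 = 12.250000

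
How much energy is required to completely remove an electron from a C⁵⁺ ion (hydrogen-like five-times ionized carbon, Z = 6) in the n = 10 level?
4.8981 eV

The ionization energy is the energy needed to remove the electron completely (n → ∞).

For a hydrogen-like ion with Z = 6, E_n = -13.6057 Z² / n² eV.

At n = 10: E_10 = -13.6057 × 6² / 10² = -4.8980520 eV
At n = ∞: E_∞ = 0 eV

Ionization energy = E_∞ - E_10 = 0 - (-4.8980520) = 4.8980520 eV
Ionization energy ≈ 4.8981 eV

This is also called the binding energy of the electron in state n = 10.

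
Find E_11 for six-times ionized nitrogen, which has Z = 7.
-5.51 eV

For hydrogen-like ions, the energy levels scale with Z²:
E_n = -13.6057 Z² / n² eV

For N⁶⁺ (Z = 7) at n = 11:
E_11 = -13.6057 × 7² / 11²
E_11 = -13.6057 × 49 / 121
E_11 = -666.6793 / 121
E_11 = -5.51 eV

The energy is 49 times more negative than hydrogen at the same n due to the stronger nuclear charge.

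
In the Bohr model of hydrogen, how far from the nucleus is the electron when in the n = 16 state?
13.5469 nm (or 135.4693 Å)

The Bohr radius formula is:
r_n = n² a₀ / Z

where a₀ = 0.0529177 nm is the Bohr radius.

For H (Z = 1) at n = 16:
r_16 = 16² × 0.0529177 nm / 1
r_16 = 256 × 0.0529177 nm / 1
r_16 = 13.54693 nm / 1
r_16 = 13.5469 nm

The electron orbits at approximately 13.5469 nm from the nucleus.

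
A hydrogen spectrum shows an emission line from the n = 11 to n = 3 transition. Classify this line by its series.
Paschen series

The spectral series in hydrogen are named based on the final (lower) energy level:
- Lyman series: n_final = 1 (ultraviolet)
- Balmer series: n_final = 2 (visible/near-UV)
- Paschen series: n_final = 3 (infrared)
- Brackett series: n_final = 4 (infrared)
- Pfund series: n_final = 5 (far infrared)

Since this transition ends at n = 3, it belongs to the Paschen series.

For reference, this 11 → 3 line has photon energy
ΔE = 13.6057 eV × (1/3² - 1/11²) = 1.399300643 eV,
corresponding to wavelength λ = hc/ΔE = 1239.84 eV·nm / 1.399300643 eV = 886.04261 nm in the infrared region.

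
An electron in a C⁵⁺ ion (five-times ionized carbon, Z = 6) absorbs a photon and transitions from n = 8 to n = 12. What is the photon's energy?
4.251781 eV

The energy levels of a hydrogen-like atom are E_n = -13.6057 Z² eV / n².

Energy at n = 8: E_8 = -13.6057 × 6² / 8² = -7.653206250 eV
Energy at n = 12: E_12 = -13.6057 × 6² / 12² = -3.401425000 eV

The excitation energy is the difference:
ΔE = E_12 - E_8
ΔE = -3.401425000 - (-7.653206250)
ΔE = 4.251781 eV

Since this is positive, energy must be absorbed (photon absorption).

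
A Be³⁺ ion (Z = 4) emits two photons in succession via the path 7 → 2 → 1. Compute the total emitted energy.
213.2485 eV

The energy levels of Be³⁺ are E_n = -13.6057 × 4² / n² eV.

First transition (7 → 2):
ΔE₁ = |E_2 - E_7|
ΔE₁ = |-54.4228000000 - (-4.4426775510)| = 49.9801224 eV

Second transition (2 → 1):
ΔE₂ = |E_1 - E_2|
ΔE₂ = |-217.6912000000 - (-54.4228000000)| = 163.2684000 eV

Total energy released:
E_total = ΔE₁ + ΔE₂ = 49.9801224 + 163.2684000 = 213.2485 eV

Note: This equals the direct transition 7 → 1: 213.2485 eV ✓
Energy is conserved regardless of the path taken.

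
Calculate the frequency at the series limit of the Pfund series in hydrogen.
1.316e+14 Hz

The series limit corresponds to the transition from n = ∞ to n = 5.
This is the highest energy (shortest wavelength) transition in the Pfund series.

E_∞ = 0 eV
E_5 = -13.6057 / 5² = -0.5442280 eV

Energy at series limit:
ΔE = E_∞ - E_5 = 0 - (-0.5442280) = 0.5442280 eV
E = 0.5442280 eV × (1.602177 × 10⁻¹⁹ J/eV) = 8.71950e-20 J
f = E/h = 8.71950e-20 J / (6.62607 × 10⁻³⁴ J·s) = 1.316e+14 Hz

This energy equals the ionization energy from the n = 5 state of hydrogen.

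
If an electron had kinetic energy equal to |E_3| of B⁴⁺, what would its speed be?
3.65e+06 m/s (or 1.22% of c)

The binding energy at n = 3 for B⁴⁺ is:
E_3 = -13.6057 × 5²/3² = -37.7936 eV
|E_3| = 37.7936 eV

Convert to Joules:
KE = 37.7936 eV × (1.602177 × 10⁻¹⁹ J/eV) = 6.0552e-18 J

Using KE = ½mv²:
v = √(2·KE/m_e)
v = √(2 × 6.0552e-18 J / 9.10938 × 10⁻³¹ kg)
v = 3.65e+06 m/s

This is approximately 1.22% the speed of light.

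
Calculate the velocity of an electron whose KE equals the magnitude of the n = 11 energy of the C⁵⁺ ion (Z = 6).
1.19329e+06 m/s (or 0.398% of c)

The binding energy at n = 11 for C⁵⁺ is:
E_11 = -13.6057 × 6²/11² = -4.04797686 eV
|E_11| = 4.04797686 eV

Convert to Joules:
KE = 4.04797686 eV × (1.602177 × 10⁻¹⁹ J/eV) = 6.4855754e-19 J

Using KE = ½mv²:
v = √(2·KE/m_e)
v = √(2 × 6.4855754e-19 J / 9.10938 × 10⁻³¹ kg)
v = 1.19329e+06 m/s

This is approximately 0.398% the speed of light.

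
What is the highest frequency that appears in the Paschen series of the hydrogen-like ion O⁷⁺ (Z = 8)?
2.33944e+16 Hz

The series limit corresponds to the transition from n = ∞ to n = 3.
This is the highest energy (shortest wavelength) transition in the Paschen series.

E_∞ = 0 eV
E_3 = -13.6057 × 8² / 3² = -96.7516444 eV

Energy at series limit:
ΔE = E_∞ - E_3 = 0 - (-96.7516444) = 96.7516444 eV
E = 96.7516444 eV × (1.602177 × 10⁻¹⁹ J/eV) = 1.5501326e-17 J
f = E/h = 1.5501326e-17 J / (6.62607 × 10⁻³⁴ J·s) = 2.33944e+16 Hz

This energy equals the ionization energy from the n = 3 state of O⁷⁺.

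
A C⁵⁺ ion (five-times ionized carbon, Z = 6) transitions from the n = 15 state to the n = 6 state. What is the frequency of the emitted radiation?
2.76347e+15 Hz

First, find the transition energy:
E_15 = -13.6057 × 6² / 15² = -2.1769120 eV
E_6 = -13.6057 × 6² / 6² = -13.6057000 eV
|ΔE| = |E_6 - E_15| = 11.4287880 eV

Convert to Joules: E = 11.4287880 eV × (1.602177 × 10⁻¹⁹ J/eV) = 1.8310941e-18 J

Using E = hf:
f = E/h = 1.8310941e-18 J / (6.62607 × 10⁻³⁴ J·s)
f = 2.76347e+15 Hz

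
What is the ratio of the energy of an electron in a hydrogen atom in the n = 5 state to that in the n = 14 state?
7.840

Using E_n = -13.6057 Z² / n² eV with Z = 1:

E_5 = -13.6057 / 5² = -13.6057 / 25 = -0.544228000 eV
E_14 = -13.6057 / 14² = -13.6057 / 196 = -0.069416837 eV

The ratio is:
E_5/E_14 = (-0.544228000) / (-0.069416837)
E_5/E_14 = (-13.6057/25) / (-13.6057/196)
E_5/E_14 = 196/25
E_5/E_14 = 7.840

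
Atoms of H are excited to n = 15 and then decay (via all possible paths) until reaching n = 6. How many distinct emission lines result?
45

The electron can occupy levels n = 6, 7, ..., 15 during de-excitation — that is m = 15 - 6 + 1 = 10 distinct levels.

The number of distinct spectral lines equals the number of ways to choose 2 of these m levels (each pair gives one possible emission transition):

Number of lines = m(m-1)/2 = 10×9/2 = 45

These correspond to all possible transitions between the 10 levels:
15 → 14, 15 → 13, 15 → 12, 15 → 11, 15 → 10, 15 → 9, 15 → 8, 15 → 7...

Each transition produces a photon with a unique energy (and thus wavelength). This count does not depend on Z.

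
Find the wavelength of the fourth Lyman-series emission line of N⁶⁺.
1.937213 nm

The lines of a series are numbered from the longest wavelength (smallest ΔE) outward; the fourth line is the transition from n = n_f + 4 to n_f.
The Lyman series has all transitions ending at n_f = 1.

For N⁶⁺ (Z = 7), the fourth line (δ-line) is the jump from n = 5 to n = 1:
E_5 = -13.6057 × 7² / 5² = -26.66717200 eV
E_1 = -13.6057 × 7² / 1² = -666.67930000 eV
ΔE = E_5 - E_1 = 640.01212800 eV

λ = hc/E = 1239.84 eV·nm / 640.01212800 eV
λ = 1.937213 nm

This is the δ-line of the Lyman series in N⁶⁺.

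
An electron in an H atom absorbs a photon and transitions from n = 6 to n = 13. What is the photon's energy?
0.297429 eV

The energy levels of a hydrogen-like atom are E_n = -13.6057 eV / n².

Energy at n = 6: E_6 = -13.6057 / 6² = -0.377936111 eV
Energy at n = 13: E_13 = -13.6057 / 13² = -0.080507101 eV

The excitation energy is the difference:
ΔE = E_13 - E_6
ΔE = -0.080507101 - (-0.377936111)
ΔE = 0.297429 eV

Since this is positive, energy must be absorbed (photon absorption).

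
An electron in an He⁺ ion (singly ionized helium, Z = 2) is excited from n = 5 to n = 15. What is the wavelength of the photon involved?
640.7333 nm

First, find the transition energy using E_n = -13.6057 Z² / n² eV:
E_5 = -13.6057 × 2² / 5² = -2.17691200 eV
E_15 = -13.6057 × 2² / 15² = -0.24187911 eV

Photon energy: |ΔE| = |E_15 - E_5| = 1.93503289 eV

Convert to wavelength using E = hc/λ with hc = 1239.84 eV·nm:
λ = hc/E = 1239.84 eV·nm / 1.93503289 eV
λ = 640.7333 nm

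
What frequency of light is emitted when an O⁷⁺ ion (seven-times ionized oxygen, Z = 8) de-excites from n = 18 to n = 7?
3.65e+15 Hz

First, find the transition energy:
E_18 = -13.6057 × 8² / 18² = -2.6875457 eV
E_7 = -13.6057 × 8² / 7² = -17.7707102 eV
|ΔE| = |E_7 - E_18| = 15.0831645 eV

Convert to Joules: E = 15.0831645 eV × (1.602177 × 10⁻¹⁹ J/eV) = 2.4166e-18 J

Using E = hf:
f = E/h = 2.4166e-18 J / (6.62607 × 10⁻³⁴ J·s)
f = 3.65e+15 Hz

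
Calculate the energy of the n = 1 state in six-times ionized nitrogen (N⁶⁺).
-666.679 eV

For hydrogen-like ions, the energy levels scale with Z²:
E_n = -13.6057 Z² / n² eV

For N⁶⁺ (Z = 7) at n = 1:
E_1 = -13.6057 × 7² / 1²
E_1 = -13.6057 × 49 / 1
E_1 = -666.6793 / 1
E_1 = -666.679 eV

The energy is 49 times more negative than hydrogen at the same n due to the stronger nuclear charge.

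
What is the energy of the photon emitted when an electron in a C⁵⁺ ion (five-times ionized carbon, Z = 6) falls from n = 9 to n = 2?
116.40 eV

The energy levels are E_n = -13.6057 Z² eV / n².

Energy at n = 9: E_9 = -13.6057 × 6² / 9² = -6.04698 eV
Energy at n = 2: E_2 = -13.6057 × 6² / 2² = -122.45130 eV

For emission (electron falling to lower state), the photon energy is:
E_photon = E_9 - E_2 = |-6.04698 - (-122.45130)|
E_photon = 116.40 eV

This energy is carried away by the emitted photon.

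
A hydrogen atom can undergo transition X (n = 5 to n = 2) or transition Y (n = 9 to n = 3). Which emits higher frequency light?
5 → 2

Calculate the energy for each transition:

Transition 5 → 2:
ΔE₁ = |E_2 - E_5| = |-13.6057/2² - (-13.6057/5²)|
ΔE₁ = |-3.401425000000 - (-0.544228000000)| = 2.857197000 eV

Transition 9 → 3:
ΔE₂ = |E_3 - E_9| = |-13.6057/3² - (-13.6057/9²)|
ΔE₂ = |-1.511744444444 - (-0.167971604938)| = 1.343772840 eV

Since 2.857197000 eV > 1.343772840 eV, the transition 5 → 2 emits the more energetic photon.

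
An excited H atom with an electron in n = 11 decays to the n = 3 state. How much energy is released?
1.40 eV

The energy levels are E_n = -13.6057 eV / n².

Energy at n = 11: E_11 = -13.6057 / 11² = -0.11244 eV
Energy at n = 3: E_3 = -13.6057 / 3² = -1.51174 eV

For emission (electron falling to lower state), the photon energy is:
E_photon = E_11 - E_3 = |-0.11244 - (-1.51174)|
E_photon = 1.40 eV

This energy is carried away by the emitted photon.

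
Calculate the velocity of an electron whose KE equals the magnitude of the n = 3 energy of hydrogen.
7.29e+05 m/s (or 0.24% of c)

The binding energy at n = 3 for hydrogen is:
E_3 = -13.6057/3² = -1.51174 eV
|E_3| = 1.51174 eV

Convert to Joules:
KE = 1.51174 eV × (1.602177 × 10⁻¹⁹ J/eV) = 2.4221e-19 J

Using KE = ½mv²:
v = √(2·KE/m_e)
v = √(2 × 2.4221e-19 J / 9.10938 × 10⁻³¹ kg)
v = 7.29e+05 m/s

This is approximately 0.24% the speed of light.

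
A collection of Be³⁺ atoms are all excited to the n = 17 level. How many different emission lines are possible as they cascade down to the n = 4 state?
91

The electron can occupy levels n = 4, 5, ..., 17 during de-excitation — that is m = 17 - 4 + 1 = 14 distinct levels.

The number of distinct spectral lines equals the number of ways to choose 2 of these m levels (each pair gives one possible emission transition):

Number of lines = m(m-1)/2 = 14×13/2 = 91

These correspond to all possible transitions between the 14 levels:
17 → 16, 17 → 15, 17 → 14, 17 → 13, 17 → 12, 17 → 11, 17 → 10, 17 → 9...

Each transition produces a photon with a unique energy (and thus wavelength). This count does not depend on Z.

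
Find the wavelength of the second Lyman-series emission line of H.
102.51733 nm

The lines of a series are numbered from the longest wavelength (smallest ΔE) outward; the second line is the transition from n = n_f + 2 to n_f.
The Lyman series has all transitions ending at n_f = 1.

For H, the second line (β-line) is the jump from n = 3 to n = 1:
E_3 = -13.6057 / 3² = -1.51174444 eV
E_1 = -13.6057 / 1² = -13.60570000 eV
ΔE = E_3 - E_1 = 12.09395556 eV

λ = hc/E = 1239.84 eV·nm / 12.09395556 eV
λ = 102.51733 nm

This is the β-line of the Lyman series in H.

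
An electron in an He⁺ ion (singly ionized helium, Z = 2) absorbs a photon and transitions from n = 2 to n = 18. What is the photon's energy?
13.438 eV

The energy levels of a hydrogen-like atom are E_n = -13.6057 Z² eV / n².

Energy at n = 2: E_2 = -13.6057 × 2² / 2² = -13.605700 eV
Energy at n = 18: E_18 = -13.6057 × 2² / 18² = -0.167972 eV

The excitation energy is the difference:
ΔE = E_18 - E_2
ΔE = -0.167972 - (-13.605700)
ΔE = 13.438 eV

Since this is positive, energy must be absorbed (photon absorption).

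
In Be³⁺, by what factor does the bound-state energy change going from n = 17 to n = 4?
18.0625

Using E_n = -13.6057 Z² / n² eV with Z = 4:

E_4 = -13.6057 × 4² / 4² = -217.6912 / 16 = -13.605700000 eV
E_17 = -13.6057 × 4² / 17² = -217.6912 / 289 = -0.753256747 eV

The ratio is:
E_4/E_17 = (-13.605700000) / (-0.753256747)
E_4/E_17 = (-217.6912/16) / (-217.6912/289)
E_4/E_17 = 289/16
E_4/E_17 = 18.0625
(Note: the Z² factors cancel in the ratio.)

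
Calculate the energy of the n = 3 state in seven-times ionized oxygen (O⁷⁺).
-96.75164 eV

For hydrogen-like ions, the energy levels scale with Z²:
E_n = -13.6057 Z² / n² eV

For O⁷⁺ (Z = 8) at n = 3:
E_3 = -13.6057 × 8² / 3²
E_3 = -13.6057 × 64 / 9
E_3 = -870.7648 / 9
E_3 = -96.75164 eV

The energy is 64 times more negative than hydrogen at the same n due to the stronger nuclear charge.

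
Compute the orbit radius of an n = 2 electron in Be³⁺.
0.0529 nm (or 0.5292 Å)

The Bohr radius formula is:
r_n = n² a₀ / Z

where a₀ = 0.0529177 nm is the Bohr radius.

For Be³⁺ (Z = 4) at n = 2:
r_2 = 2² × 0.0529177 nm / 4
r_2 = 4 × 0.0529177 nm / 4
r_2 = 0.21167 nm / 4
r_2 = 0.0529 nm

The electron orbits at approximately 0.0529 nm from the nucleus.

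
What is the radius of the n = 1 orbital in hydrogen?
0.0529 nm (or 0.5292 Å)

The Bohr radius formula is:
r_n = n² a₀ / Z

where a₀ = 0.0529177 nm is the Bohr radius.

For H (Z = 1) at n = 1:
r_1 = 1² × 0.0529177 nm / 1
r_1 = 1 × 0.0529177 nm / 1
r_1 = 0.05292 nm / 1
r_1 = 0.0529 nm

The electron orbits at approximately 0.0529 nm from the nucleus.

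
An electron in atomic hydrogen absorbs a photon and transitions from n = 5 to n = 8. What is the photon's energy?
0.3316 eV

The energy levels of a hydrogen-like atom are E_n = -13.6057 eV / n².

Energy at n = 5: E_5 = -13.6057 / 5² = -0.5442280 eV
Energy at n = 8: E_8 = -13.6057 / 8² = -0.2125891 eV

The excitation energy is the difference:
ΔE = E_8 - E_5
ΔE = -0.2125891 - (-0.5442280)
ΔE = 0.3316 eV

Since this is positive, energy must be absorbed (photon absorption).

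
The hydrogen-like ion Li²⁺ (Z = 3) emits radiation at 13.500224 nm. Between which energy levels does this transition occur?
n = 2 → n = 1

First, find the photon energy from the wavelength (hc = 1239.84 eV·nm):
E = hc/λ = 1239.84 eV·nm / 13.500224 nm = 91.838476 eV

The energy levels of Li²⁺ satisfy E_n = -13.6057 × 3² / n² eV, so an emission n_i → n_f releases
ΔE = 13.6057 × 3² × (1/n_f² − 1/n_i²) eV.

Setting ΔE equal to the photon energy:
1/n_f² − 1/n_i² = 91.838476 / (13.6057 × 3²) = 0.75000001

Since 1/n_i² must be positive, we need 1/n_f² > 0.75000001, i.e. n_f ≤ 1. For each allowed n_f, solve n_i = (1/n_f² − 0.75000001)^(−1/2) and check whether it is a whole number:
  n_f = 1: 1/n_i² = 1.00000000 − 0.75000001 = 0.24999999 → n_i = 2.000  → integer, n_i = 2 ✓

Only n_f = 1 gives an integer upper level, n_i = 2.

The transition is from n = 2 to n = 1 (emission).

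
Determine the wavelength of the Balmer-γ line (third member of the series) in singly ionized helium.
108.48394 nm

The lines of a series are numbered from the longest wavelength (smallest ΔE) outward; the third line is the transition from n = n_f + 3 to n_f.
The Balmer series has all transitions ending at n_f = 2.

For He⁺ (Z = 2), the third line (γ-line) is the jump from n = 5 to n = 2:
E_5 = -13.6057 × 2² / 5² = -2.17691200 eV
E_2 = -13.6057 × 2² / 2² = -13.60570000 eV
ΔE = E_5 - E_2 = 11.42878800 eV

λ = hc/E = 1239.84 eV·nm / 11.42878800 eV
λ = 108.48394 nm

This is the γ-line of the Balmer series in He⁺.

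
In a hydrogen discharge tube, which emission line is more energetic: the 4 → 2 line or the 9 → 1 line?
9 → 1

Calculate the energy for each transition:

Transition 4 → 2:
ΔE₁ = |E_2 - E_4| = |-13.6057/2² - (-13.6057/4²)|
ΔE₁ = |-3.4014250000 - (-0.8503562500)| = 2.5510688 eV

Transition 9 → 1:
ΔE₂ = |E_1 - E_9| = |-13.6057/1² - (-13.6057/9²)|
ΔE₂ = |-13.6057000000 - (-0.1679716049)| = 13.4377284 eV

Since 13.4377284 eV > 2.5510688 eV, the transition 9 → 1 emits the more energetic photon.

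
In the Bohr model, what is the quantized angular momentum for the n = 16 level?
1.687e-33 J·s (or 16ℏ)

In the Bohr model, angular momentum is quantized:
L = nℏ

where ℏ = h/(2π) = 1.05457e-34 J·s

For n = 16:
L = 16 × 1.05457e-34 J·s
L = 1.687e-33 J·s

This can also be written as L = 16ℏ.
The angular momentum is an integer multiple of the reduced Planck constant.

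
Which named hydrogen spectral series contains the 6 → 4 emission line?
Brackett series

The spectral series in hydrogen are named based on the final (lower) energy level:
- Lyman series: n_final = 1 (ultraviolet)
- Balmer series: n_final = 2 (visible/near-UV)
- Paschen series: n_final = 3 (infrared)
- Brackett series: n_final = 4 (infrared)
- Pfund series: n_final = 5 (far infrared)

Since this transition ends at n = 4, it belongs to the Brackett series.

For reference, this 6 → 4 line has photon energy
ΔE = 13.6057 eV × (1/4² - 1/6²) = 0.472420139 eV,
corresponding to wavelength λ = hc/ΔE = 1239.84 eV·nm / 0.472420139 eV = 2624.444 nm in the infrared region.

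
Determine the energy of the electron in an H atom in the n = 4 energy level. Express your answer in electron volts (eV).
-0.8504 eV

The energy levels of a hydrogen-like atom are given by:
E_n = -13.6057 eV / n²

For n = 4:
E_4 = -13.6057 eV / 4²
E_4 = -13.6057 eV / 16
E_4 = -0.8504 eV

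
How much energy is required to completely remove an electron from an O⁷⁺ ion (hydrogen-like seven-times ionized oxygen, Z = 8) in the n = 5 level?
34.83 eV

The ionization energy is the energy needed to remove the electron completely (n → ∞).

For a hydrogen-like ion with Z = 8, E_n = -13.6057 Z² / n² eV.

At n = 5: E_5 = -13.6057 × 8² / 5² = -34.83059 eV
At n = ∞: E_∞ = 0 eV

Ionization energy = E_∞ - E_5 = 0 - (-34.83059) = 34.83059 eV
Ionization energy ≈ 34.83 eV

This is also called the binding energy of the electron in state n = 5.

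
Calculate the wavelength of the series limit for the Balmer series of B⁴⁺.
14.5802 nm

The series limit corresponds to the transition from n = ∞ to n = 2.
This is the highest energy (shortest wavelength) transition in the Balmer series.

E_∞ = 0 eV
E_2 = -13.6057 × 5² / 2² = -85.035625 eV

Energy at series limit:
ΔE = E_∞ - E_2 = 0 - (-85.035625) = 85.035625 eV
λ = hc/E = 1239.84 eV·nm / 85.035625 eV = 14.5802 nm

This energy equals the ionization energy from the n = 2 state of B⁴⁺.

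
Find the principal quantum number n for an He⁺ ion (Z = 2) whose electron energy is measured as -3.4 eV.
n = 4

The exact energy levels follow E_n = -13.6057 Z² / n² eV with Z = 2.

The measured value (-3.4 eV) is reported to only 2 significant figures, so we must test candidate n values and see which one matches to that precision.

Candidate energies:
  n = 2:  E = -13.6057 × 2² / 2² = -13.60570 eV
  n = 3:  E = -13.6057 × 2² / 3² = -6.04698 eV
  n = 4:  E = -13.6057 × 2² / 4² = -3.40143 eV  ← matches
  n = 5:  E = -13.6057 × 2² / 5² = -2.17691 eV
  n = 6:  E = -13.6057 × 2² / 6² = -1.51174 eV

Checking against the measurement of -3.4 eV (2 sig figs), only n = 4 agrees:
E_4 = -3.40143 eV, which rounds to -3.4 eV ✓

Therefore n = 4.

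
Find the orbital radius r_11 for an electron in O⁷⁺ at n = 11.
0.800381 nm (or 8.003805 Å)

The Bohr radius formula is:
r_n = n² a₀ / Z

where a₀ = 0.052917721 nm is the Bohr radius.

For O⁷⁺ (Z = 8) at n = 11:
r_11 = 11² × 0.052917721 nm / 8
r_11 = 121 × 0.052917721 nm / 8
r_11 = 6.4030442 nm / 8
r_11 = 0.800381 nm

The electron orbits at approximately 0.800381 nm from the nucleus.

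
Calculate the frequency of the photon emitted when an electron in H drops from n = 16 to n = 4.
1.928e+14 Hz

First, find the transition energy:
E_16 = -13.6057 / 16² = -0.0531473 eV
E_4 = -13.6057 / 4² = -0.8503563 eV
|ΔE| = |E_4 - E_16| = 0.7972090 eV

Convert to Joules: E = 0.7972090 eV × (1.602177 × 10⁻¹⁹ J/eV) = 1.27727e-19 J

Using E = hf:
f = E/h = 1.27727e-19 J / (6.62607 × 10⁻³⁴ J·s)
f = 1.928e+14 Hz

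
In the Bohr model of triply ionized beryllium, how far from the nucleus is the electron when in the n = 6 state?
0.4763 nm (or 4.7626 Å)

The Bohr radius formula is:
r_n = n² a₀ / Z

where a₀ = 0.0529177 nm is the Bohr radius.

For Be³⁺ (Z = 4) at n = 6:
r_6 = 6² × 0.0529177 nm / 4
r_6 = 36 × 0.0529177 nm / 4
r_6 = 1.90504 nm / 4
r_6 = 0.4763 nm

The electron orbits at approximately 0.4763 nm from the nucleus.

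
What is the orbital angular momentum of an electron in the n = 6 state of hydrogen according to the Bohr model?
6.32743e-34 J·s (or 6ℏ)

In the Bohr model, angular momentum is quantized:
L = nℏ

where ℏ = h/(2π) = 1.0545718e-34 J·s

For n = 6:
L = 6 × 1.0545718e-34 J·s
L = 6.32743e-34 J·s

This can also be written as L = 6ℏ.
The angular momentum is an integer multiple of the reduced Planck constant.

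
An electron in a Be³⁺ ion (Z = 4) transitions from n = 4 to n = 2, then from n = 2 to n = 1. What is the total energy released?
204.086 eV

The energy levels of Be³⁺ are E_n = -13.6057 × 4² / n² eV.

First transition (4 → 2):
ΔE₁ = |E_2 - E_4|
ΔE₁ = |-54.422800000 - (-13.605700000)| = 40.817100 eV

Second transition (2 → 1):
ΔE₂ = |E_1 - E_2|
ΔE₂ = |-217.691200000 - (-54.422800000)| = 163.268400 eV

Total energy released:
E_total = ΔE₁ + ΔE₂ = 40.817100 + 163.268400 = 204.086 eV

Note: This equals the direct transition 4 → 1: 204.086 eV ✓
Energy is conserved regardless of the path taken.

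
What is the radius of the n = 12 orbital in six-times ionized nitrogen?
1.088593 nm (or 10.885931 Å)

The Bohr radius formula is:
r_n = n² a₀ / Z

where a₀ = 0.052917721 nm is the Bohr radius.

For N⁶⁺ (Z = 7) at n = 12:
r_12 = 12² × 0.052917721 nm / 7
r_12 = 144 × 0.052917721 nm / 7
r_12 = 7.6201518 nm / 7
r_12 = 1.088593 nm

The electron orbits at approximately 1.088593 nm from the nucleus.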